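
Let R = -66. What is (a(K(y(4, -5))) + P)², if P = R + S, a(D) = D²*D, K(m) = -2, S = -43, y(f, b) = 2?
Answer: 13689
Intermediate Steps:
a(D) = D³
P = -109 (P = -66 - 43 = -109)
(a(K(y(4, -5))) + P)² = ((-2)³ - 109)² = (-8 - 109)² = (-117)² = 13689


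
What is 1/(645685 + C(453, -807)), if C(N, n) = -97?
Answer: 1/645588 ≈ 1.5490e-6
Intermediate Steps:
1/(645685 + C(453, -807)) = 1/(645685 - 97) = 1/645588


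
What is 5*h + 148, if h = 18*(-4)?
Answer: -212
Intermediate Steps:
h = -72
5*h + 148 = 5*(-72) + 148 = -360 + 148 = -212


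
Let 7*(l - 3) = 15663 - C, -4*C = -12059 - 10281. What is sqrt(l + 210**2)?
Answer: sqrt(2231593)/7 ≈ 213.41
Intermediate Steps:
C = 5585 (C = -(-12059 - 10281)/4 = -1/4*(-22340) = 5585)
l = 10099/7 (l = 3 + (15663 - 1*5585)/7 = 3 + (15663 - 5585)/7 = 3 + (1/7)*10078 = 3 + 10078/7 = 10099/7 ≈ 1442.7)
sqrt(l + 210**2) = sqrt(10099/7 + 210**2) = sqrt(10099/7 + 44100) = sqrt(318799/7) = sqrt(2231593)/7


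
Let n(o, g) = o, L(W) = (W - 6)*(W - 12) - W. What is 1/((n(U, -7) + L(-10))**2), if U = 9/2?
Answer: 4/537289 ≈ 7.4448e-6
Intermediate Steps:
U = 9/2 (U = 9*(1/2) = 9/2 ≈ 4.5000)
L(W) = -W + (-12 + W)*(-6 + W) (L(W) = (-6 + W)*(-12 + W) - W = (-12 + W)*(-6 + W) - W = -W + (-12 + W)*(-6 + W))
1/((n(U, -7) + L(-10))**2) = 1/((9/2 + (72 + (-10)**2 - 19*(-10)))**2) = 1/((9/2 + (72 + 100 + 190))**2) = 1/((9/2 + 362)**2) = 1/((733/2)**2) = 1/(537289/4) = 4/537289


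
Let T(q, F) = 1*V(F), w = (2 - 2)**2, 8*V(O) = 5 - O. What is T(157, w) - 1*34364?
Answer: -274907/8 ≈ -34363.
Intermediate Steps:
V(O) = 5/8 - O/8 (V(O) = (5 - O)/8 = 5/8 - O/8)
w = 0 (w = 0**2 = 0)
T(q, F) = 5/8 - F/8 (T(q, F) = 1*(5/8 - F/8) = 5/8 - F/8)
T(157, w) - 1*34364 = (5/8 - 1/8*0) - 1*34364 = (5/8 + 0) - 34364 = 5/8 - 34364 = -274907/8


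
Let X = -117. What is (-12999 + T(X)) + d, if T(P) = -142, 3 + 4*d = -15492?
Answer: -68059/4 ≈ -17015.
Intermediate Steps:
d = -15495/4 (d = -3/4 + (1/4)*(-15492) = -3/4 - 3873 = -15495/4 ≈ -3873.8)
(-12999 + T(X)) + d = (-12999 - 142) - 15495/4 = -13141 - 15495/4 = -68059/4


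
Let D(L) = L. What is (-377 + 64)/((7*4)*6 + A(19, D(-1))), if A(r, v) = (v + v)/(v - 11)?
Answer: -1878/1009 ≈ -1.8612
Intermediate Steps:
A(r, v) = 2*v/(-11 + v) (A(r, v) = (2*v)/(-11 + v) = 2*v/(-11 + v))
(-377 + 64)/((7*4)*6 + A(19, D(-1))) = (-377 + 64)/((7*4)*6 + 2*(-1)/(-11 - 1)) = -313/(28*6 + 2*(-1)/(-12)) = -313/(168 + 2*(-1)*(-1/12)) = -313/(168 + ⅙) = -313/1009/6 = -313*6/1009 = -1878/1009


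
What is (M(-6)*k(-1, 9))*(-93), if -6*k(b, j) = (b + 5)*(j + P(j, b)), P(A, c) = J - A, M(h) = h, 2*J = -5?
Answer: 930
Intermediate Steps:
J = -5/2 (J = (½)*(-5) = -5/2 ≈ -2.5000)
P(A, c) = -5/2 - A
k(b, j) = 25/12 + 5*b/12 (k(b, j) = -(b + 5)*(j + (-5/2 - j))/6 = -(5 + b)*(-5)/(6*2) = -(-25/2 - 5*b/2)/6 = 25/12 + 5*b/12)
(M(-6)*k(-1, 9))*(-93) = -6*(25/12 + (5/12)*(-1))*(-93) = -6*(25/12 - 5/12)*(-93) = -6*5/3*(-93) = -10*(-93) = 930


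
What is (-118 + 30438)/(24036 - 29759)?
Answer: -30320/5723 ≈ -5.2979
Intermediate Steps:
(-118 + 30438)/(24036 - 29759) = 30320/(-5723) = 30320*(-1/5723) = -30320/5723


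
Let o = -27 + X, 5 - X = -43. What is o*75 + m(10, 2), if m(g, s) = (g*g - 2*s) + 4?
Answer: 1675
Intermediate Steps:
X = 48 (X = 5 - 1*(-43) = 5 + 43 = 48)
m(g, s) = 4 + g² - 2*s (m(g, s) = (g² - 2*s) + 4 = 4 + g² - 2*s)
o = 21 (o = -27 + 48 = 21)
o*75 + m(10, 2) = 21*75 + (4 + 10² - 2*2) = 1575 + (4 + 100 - 4) = 1575 + 100 = 1675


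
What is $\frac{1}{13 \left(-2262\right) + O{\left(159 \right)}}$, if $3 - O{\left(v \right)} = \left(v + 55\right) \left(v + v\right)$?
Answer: $- \frac{1}{97455} \approx -1.0261 \cdot 10^{-5}$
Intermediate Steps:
$O{\left(v \right)} = 3 - 2 v \left(55 + v\right)$ ($O{\left(v \right)} = 3 - \left(v + 55\right) \left(v + v\right) = 3 - \left(55 + v\right) 2 v = 3 - 2 v \left(55 + v\right)$)
$\frac{1}{13 \left(-2262\right) + O{\left(159 \right)}} = \frac{1}{13 \left(-2262\right) - \left(17487 + 50562\right)} = \frac{1}{-29406 - 68049} = \frac{1}{-97455} = - \frac{1}{97455}$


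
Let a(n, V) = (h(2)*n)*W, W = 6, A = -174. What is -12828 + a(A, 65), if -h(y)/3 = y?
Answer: -6564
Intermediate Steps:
h(y) = -3*y
a(n, V) = -36*n (a(n, V) = ((-3*2)*n)*6 = -6*n*6 = -36*n)
-12828 + a(A, 65) = -12828 - 36*(-174) = -12828 + 6264 = -6564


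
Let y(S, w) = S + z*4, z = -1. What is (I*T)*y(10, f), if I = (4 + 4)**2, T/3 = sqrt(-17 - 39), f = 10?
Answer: 2304*I*sqrt(14) ≈ 8620.8*I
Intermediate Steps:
y(S, w) = -4 + S (y(S, w) = S - 1*4 = S - 4 = -4 + S)
T = 6*I*sqrt(14) (T = 3*sqrt(-17 - 39) = 3*sqrt(-56) = 3*(2*I*sqrt(14)) = 6*I*sqrt(14) ≈ 22.45*I)
I = 64 (I = 8**2 = 64)
(I*T)*y(10, f) = (64*(6*I*sqrt(14)))*(-4 + 10) = (384*I*sqrt(14))*6 = 2304*I*sqrt(14)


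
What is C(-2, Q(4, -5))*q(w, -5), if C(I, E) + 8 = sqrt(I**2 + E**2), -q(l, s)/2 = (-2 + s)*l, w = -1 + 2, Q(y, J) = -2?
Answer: -112 + 28*sqrt(2) ≈ -72.402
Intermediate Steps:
w = 1
q(l, s) = -2*l*(-2 + s) (q(l, s) = -2*(-2 + s)*l = -2*l*(-2 + s))
C(I, E) = -8 + sqrt(E**2 + I**2) (C(I, E) = -8 + sqrt(I**2 + E**2) = -8 + sqrt(E**2 + I**2))
C(-2, Q(4, -5))*q(w, -5) = (-8 + sqrt((-2)**2 + (-2)**2))*(2*1*(2 - 1*(-5))) = (-8 + sqrt(4 + 4))*(2*1*(2 + 5)) = (-8 + sqrt(8))*(2*1*7) = (-8 + 2*sqrt(2))*14 = -112 + 28*sqrt(2)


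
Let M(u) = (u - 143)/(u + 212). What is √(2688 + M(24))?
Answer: √37420691/118 ≈ 51.841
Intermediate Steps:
M(u) = (-143 + u)/(212 + u)
√(2688 + M(24)) = √(2688 + (-143 + 24)/(212 + 24)) = √(2688 - 119/236) = √(634249/236) = √37420691/118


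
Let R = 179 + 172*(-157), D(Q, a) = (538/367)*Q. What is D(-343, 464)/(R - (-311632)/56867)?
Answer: 1499127854/79961207283 ≈ 0.018748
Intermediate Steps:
D(Q, a) = 538*Q/367 (D(Q, a) = (538*(1/367))*Q = 538*Q/367)
R = -26825 (R = 179 - 27004 = -26825)
D(-343, 464)/(R - (-311632)/56867) = ((538/367)*(-343))/(-26825 - (-311632)/56867) = -184534/(367*(-26825 - (-311632)/56867)) = -184534/(367*(-26825 - 1*(-311632/56867))) = -184534/(367*(-26825 + 311632/56867)) = -184534/(367*(-1525145643/56867)) = -184534/367*(-56867/1525145643) = 1499127854/79961207283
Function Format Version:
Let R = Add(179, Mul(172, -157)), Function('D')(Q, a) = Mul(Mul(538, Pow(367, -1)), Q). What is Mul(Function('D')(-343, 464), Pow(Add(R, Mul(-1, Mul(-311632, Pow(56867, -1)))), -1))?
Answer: Rational(1499127854, 79961207283) ≈ 0.018748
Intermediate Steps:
Function('D')(Q, a) = Mul(Rational(538, 367), Q) (Function('D')(Q, a) = Mul(Mul(538, Rational(1, 367)), Q) = Mul(Rational(538, 367), Q))
R = -26825 (R = Add(179, -27004) = -26825)
Mul(Function('D')(-343, 464), Pow(Add(R, Mul(-1, Mul(-311632, Pow(56867, -1)))), -1)) = Mul(Mul(Rational(538, 367), -343), Pow(Add(-26825, Mul(-1, Mul(-311632, Pow(56867, -1)))), -1)) = Mul(Rational(-184534, 367), Pow(Add(-26825, Mul(-1, Mul(-311632, Rational(1, 56867)))), -1)) = Mul(Rational(-184534, 367), Pow(Add(-26825, Mul(-1, Rational(-311632, 56867))), -1)) = Mul(Rational(-184534, 367), Pow(Add(-26825, Rational(311632, 56867)), -1)) = Mul(Rational(-184534, 367), Pow(Rational(-1525145643, 56867), -1)) = Mul(Rational(-184534, 367), Rational(-56867, 1525145643)) = Rational(1499127854, 79961207283)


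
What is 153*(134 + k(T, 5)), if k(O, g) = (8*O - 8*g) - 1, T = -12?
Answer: -459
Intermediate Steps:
k(O, g) = -1 - 8*g + 8*O (k(O, g) = (-8*g + 8*O) - 1 = -1 - 8*g + 8*O)
153*(134 + k(T, 5)) = 153*(134 + (-1 - 8*5 + 8*(-12))) = 153*(134 + (-1 - 40 - 96)) = 153*(134 - 137) = 153*(-3) = -459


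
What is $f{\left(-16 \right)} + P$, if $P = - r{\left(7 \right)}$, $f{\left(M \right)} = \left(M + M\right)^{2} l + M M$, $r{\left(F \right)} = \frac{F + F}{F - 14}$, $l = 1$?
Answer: $1282$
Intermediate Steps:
$r{\left(F \right)} = \frac{2 F}{-14 + F}$
$f{\left(M \right)} = 5 M^{2}$ ($f{\left(M \right)} = \left(M + M\right)^{2} \cdot 1 + M M = \left(2 M\right)^{2} \cdot 1 + M^{2} = 4 M^{2} \cdot 1 + M^{2} = 4 M^{2} + M^{2} = 5 M^{2}$)
$P = 2$ ($P = - \frac{2 \cdot 7}{-14 + 7} = - \frac{2 \cdot 7}{-7} = - \frac{2 \cdot 7 \left(-1\right)}{7} = \left(-1\right) \left(-2\right) = 2$)
$f{\left(-16 \right)} + P = 5 \left(-16\right)^{2} + 2 = 5 \cdot 256 + 2 = 1280 + 2 = 1282$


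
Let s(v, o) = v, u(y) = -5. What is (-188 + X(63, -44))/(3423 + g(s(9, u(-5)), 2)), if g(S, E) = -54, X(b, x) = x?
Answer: -232/3369 ≈ -0.068863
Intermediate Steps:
(-188 + X(63, -44))/(3423 + g(s(9, u(-5)), 2)) = (-188 - 44)/(3423 - 54) = -232/3369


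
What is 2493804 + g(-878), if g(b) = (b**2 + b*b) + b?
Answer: 4034694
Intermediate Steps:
g(b) = b + 2*b**2 (g(b) = (b**2 + b**2) + b = 2*b**2 + b = b + 2*b**2)
2493804 + g(-878) = 2493804 - 878*(1 + 2*(-878)) = 2493804 - 878*(1 - 1756) = 2493804 - 878*(-1755) = 2493804 + 1540890 = 4034694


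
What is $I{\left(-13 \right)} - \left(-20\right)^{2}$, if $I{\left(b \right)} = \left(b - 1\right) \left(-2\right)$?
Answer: $-372$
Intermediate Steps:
$I{\left(b \right)} = 2 - 2 b$ ($I{\left(b \right)} = \left(-1 + b\right) \left(-2\right) = 2 - 2 b$)
$I{\left(-13 \right)} - \left(-20\right)^{2} = \left(2 - -26\right) - \left(-20\right)^{2} = \left(2 + 26\right) - 400 = 28 - 400 = -372$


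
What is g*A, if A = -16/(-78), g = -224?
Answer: -1792/39 ≈ -45.949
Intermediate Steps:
A = 8/39 (A = -16*(-1/78) = 8/39 ≈ 0.20513)
g*A = -224*8/39 = -1792/39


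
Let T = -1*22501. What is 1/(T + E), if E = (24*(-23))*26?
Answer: -1/36853 ≈ -2.7135e-5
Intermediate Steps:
T = -22501
E = -14352 (E = -552*26 = -14352)
1/(T + E) = 1/(-22501 - 14352) = 1/(-36853) = -1/36853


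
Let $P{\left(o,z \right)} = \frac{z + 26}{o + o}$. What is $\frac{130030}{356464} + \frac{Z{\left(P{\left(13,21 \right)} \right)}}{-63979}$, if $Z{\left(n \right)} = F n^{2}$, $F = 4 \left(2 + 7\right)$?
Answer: $\frac{699428071373}{1927124766632} \approx 0.36294$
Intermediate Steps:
$P{\left(o,z \right)} = \frac{26 + z}{2 o}$
$F = 36$ ($F = 4 \cdot 9 = 36$)
$Z{\left(n \right)} = 36 n^{2}$
$\frac{130030}{356464} + \frac{Z{\left(P{\left(13,21 \right)} \right)}}{-63979} = \frac{130030}{356464} + \frac{36 \left(\frac{26 + 21}{2 \cdot 13}\right)^{2}}{-63979} = 130030 \cdot \frac{1}{356464} + 36 \left(\frac{1}{2} \cdot \frac{1}{13} \cdot 47\right)^{2} \left(- \frac{1}{63979}\right) = \frac{65015}{178232} + 36 \left(\frac{47}{26}\right)^{2} \left(- \frac{1}{63979}\right) = \frac{65015}{178232} + 36 \cdot \frac{2209}{676} \left(- \frac{1}{63979}\right) = \frac{65015}{178232} + \frac{19881}{169} \left(- \frac{1}{63979}\right) = \frac{65015}{178232} - \frac{19881}{10812451} = \frac{699428071373}{1927124766632}$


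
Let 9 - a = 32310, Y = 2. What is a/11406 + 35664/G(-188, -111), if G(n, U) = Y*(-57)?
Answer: -22803661/72238 ≈ -315.67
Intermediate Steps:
a = -32301 (a = 9 - 1*32310 = 9 - 32310 = -32301)
G(n, U) = -114 (G(n, U) = 2*(-57) = -114)
a/11406 + 35664/G(-188, -111) = -32301/11406 + 35664/(-114) = -32301*1/11406 + 35664*(-1/114) = -10767/3802 - 5944/19 = -22803661/72238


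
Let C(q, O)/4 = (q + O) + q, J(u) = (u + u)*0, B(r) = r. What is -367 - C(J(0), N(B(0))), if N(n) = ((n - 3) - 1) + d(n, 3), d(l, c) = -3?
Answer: -339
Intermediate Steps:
J(u) = 0 (J(u) = (2*u)*0 = 0)
N(n) = -7 + n (N(n) = ((n - 3) - 1) - 3 = ((-3 + n) - 1) - 3 = (-4 + n) - 3 = -7 + n)
C(q, O) = 4*O + 8*q (C(q, O) = 4*((q + O) + q) = 4*((O + q) + q) = 4*(O + 2*q) = 4*O + 8*q)
-367 - C(J(0), N(B(0))) = -367 - (4*(-7 + 0) + 8*0) = -367 - (4*(-7) + 0) = -367 - (-28 + 0) = -367 - 1*(-28) = -367 + 28 = -339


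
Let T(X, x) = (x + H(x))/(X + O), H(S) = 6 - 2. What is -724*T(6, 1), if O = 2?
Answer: -905/2 ≈ -452.50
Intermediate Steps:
H(S) = 4
T(X, x) = (4 + x)/(2 + X) (T(X, x) = (x + 4)/(X + 2) = (4 + x)/(2 + X))
-724*T(6, 1) = -724*(4 + 1)/(2 + 6) = -724*5/8 = -905/2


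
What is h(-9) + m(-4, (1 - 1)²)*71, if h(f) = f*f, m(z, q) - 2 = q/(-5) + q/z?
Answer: 223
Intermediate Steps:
m(z, q) = 2 - q/5 + q/z (m(z, q) = 2 + (q/(-5) + q/z) = 2 + (q*(-⅕) + q/z) = 2 + (-q/5 + q/z) = 2 - q/5 + q/z)
h(f) = f²
h(-9) + m(-4, (1 - 1)²)*71 = (-9)² + (2 - (1 - 1)²/5 + (1 - 1)²/(-4))*71 = 81 + (2 - ⅕*0² + 0²*(-¼))*71 = 81 + (2 - ⅕*0 + 0*(-¼))*71 = 81 + (2 + 0 + 0)*71 = 81 + 2*71 = 81 + 142 = 223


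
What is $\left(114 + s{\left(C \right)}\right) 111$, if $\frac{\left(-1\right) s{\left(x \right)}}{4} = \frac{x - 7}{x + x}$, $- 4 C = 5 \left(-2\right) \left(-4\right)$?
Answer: $\frac{61383}{5} \approx 12277.0$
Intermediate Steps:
$C = -10$ ($C = - \frac{5 \left(-2\right) \left(-4\right)}{4} = - \frac{\left(-10\right) \left(-4\right)}{4} = \left(- \frac{1}{4}\right) 40 = -10$)
$s{\left(x \right)} = - \frac{2 \left(-7 + x\right)}{x}$ ($s{\left(x \right)} = - 4 \frac{x - 7}{x + x} = - 4 \frac{-7 + x}{2 x} = - \frac{2 \left(-7 + x\right)}{x}$)
$\left(114 + s{\left(C \right)}\right) 111 = \left(114 - \left(2 - \frac{14}{-10}\right)\right) 111 = \left(114 + \left(-2 + 14 \left(- \frac{1}{10}\right)\right)\right) 111 = \left(114 - \frac{17}{5}\right) 111 = \frac{553}{5} \cdot 111 = \frac{61383}{5}$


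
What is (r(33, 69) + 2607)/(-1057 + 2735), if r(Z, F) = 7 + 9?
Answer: 2623/1678 ≈ 1.5632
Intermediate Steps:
r(Z, F) = 16
(r(33, 69) + 2607)/(-1057 + 2735) = (16 + 2607)/(-1057 + 2735) = 2623/1678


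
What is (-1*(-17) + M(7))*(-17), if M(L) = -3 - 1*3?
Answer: -187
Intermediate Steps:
M(L) = -6 (M(L) = -3 - 3 = -6)
(-1*(-17) + M(7))*(-17) = (-1*(-17) - 6)*(-17) = (17 - 6)*(-17) = 11*(-17) = -187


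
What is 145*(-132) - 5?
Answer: -19145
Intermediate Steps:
145*(-132) - 5 = -19140 - 5 = -19145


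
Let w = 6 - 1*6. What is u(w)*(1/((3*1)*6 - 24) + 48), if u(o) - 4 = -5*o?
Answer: 574/3 ≈ 191.33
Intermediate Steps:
w = 0 (w = 6 - 6 = 0)
u(o) = 4 - 5*o
u(w)*(1/((3*1)*6 - 24) + 48) = (4 - 5*0)*(1/((3*1)*6 - 24) + 48) = (4 + 0)*(1/(3*6 - 24) + 48) = 4*(1/(18 - 24) + 48) = 4*(1/(-6) + 48) = 4*(-⅙ + 48) = 4*(287/6) = 574/3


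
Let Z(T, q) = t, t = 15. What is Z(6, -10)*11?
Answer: 165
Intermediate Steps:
Z(T, q) = 15
Z(6, -10)*11 = 15*11 = 165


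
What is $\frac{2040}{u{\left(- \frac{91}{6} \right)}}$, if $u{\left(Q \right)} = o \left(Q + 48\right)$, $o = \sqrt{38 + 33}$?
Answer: $\frac{12240 \sqrt{71}}{13987} \approx 7.3737$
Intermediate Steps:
$o = \sqrt{71} \approx 8.4261$
$u{\left(Q \right)} = \sqrt{71} \left(48 + Q\right)$ ($u{\left(Q \right)} = \sqrt{71} \left(Q + 48\right) = \sqrt{71} \left(48 + Q\right)$)
$\frac{2040}{u{\left(- \frac{91}{6} \right)}} = \frac{2040}{\sqrt{71} \left(48 - \frac{91}{6}\right)} = \frac{2040}{\sqrt{71} \cdot \frac{197}{6}} = \frac{2040}{\frac{197}{6} \sqrt{71}} = 2040 \frac{6 \sqrt{71}}{13987} = \frac{12240 \sqrt{71}}{13987}$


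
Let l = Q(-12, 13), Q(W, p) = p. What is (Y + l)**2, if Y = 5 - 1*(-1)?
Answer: 361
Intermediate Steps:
l = 13
Y = 6 (Y = 5 + 1 = 6)
(Y + l)**2 = (6 + 13)**2 = 19**2 = 361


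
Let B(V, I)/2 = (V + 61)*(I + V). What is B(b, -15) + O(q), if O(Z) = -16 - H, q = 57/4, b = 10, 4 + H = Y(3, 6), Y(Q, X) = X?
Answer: -728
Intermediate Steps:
H = 2 (H = -4 + 6 = 2)
q = 57/4 (q = 57*(1/4) = 57/4 ≈ 14.250)
O(Z) = -18 (O(Z) = -16 - 1*2 = -16 - 2 = -18)
B(V, I) = 2*(61 + V)*(I + V) (B(V, I) = 2*((V + 61)*(I + V)) = 2*((61 + V)*(I + V)) = 2*(61 + V)*(I + V))
B(b, -15) + O(q) = (2*10**2 + 122*(-15) + 122*10 + 2*(-15)*10) - 18 = (2*100 - 1830 + 1220 - 300) - 18 = (200 - 1830 + 1220 - 300) - 18 = -710 - 18 = -728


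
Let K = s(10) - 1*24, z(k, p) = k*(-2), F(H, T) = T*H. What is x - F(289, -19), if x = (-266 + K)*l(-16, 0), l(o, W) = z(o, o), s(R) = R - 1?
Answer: -3501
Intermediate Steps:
s(R) = -1 + R
F(H, T) = H*T
z(k, p) = -2*k
l(o, W) = -2*o
K = -15 (K = (-1 + 10) - 1*24 = 9 - 24 = -15)
x = -8992 (x = (-266 - 15)*(-2*(-16)) = -281*32 = -8992)
x - F(289, -19) = -8992 - 289*(-19) = -8992 - 1*(-5491) = -8992 + 5491 = -3501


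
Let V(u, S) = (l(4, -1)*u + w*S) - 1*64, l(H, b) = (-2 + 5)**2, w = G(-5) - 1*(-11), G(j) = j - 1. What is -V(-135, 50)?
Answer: 1029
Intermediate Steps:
G(j) = -1 + j
w = 5 (w = (-1 - 5) - 1*(-11) = -6 + 11 = 5)
l(H, b) = 9 (l(H, b) = 3**2 = 9)
V(u, S) = -64 + 5*S + 9*u (V(u, S) = (9*u + 5*S) - 1*64 = (5*S + 9*u) - 64 = -64 + 5*S + 9*u)
-V(-135, 50) = -(-64 + 5*50 + 9*(-135)) = -(-64 + 250 - 1215) = -1*(-1029) = 1029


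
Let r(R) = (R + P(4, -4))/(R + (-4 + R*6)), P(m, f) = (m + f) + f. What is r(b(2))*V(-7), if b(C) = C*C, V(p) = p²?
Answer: 0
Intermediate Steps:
P(m, f) = m + 2*f (P(m, f) = (f + m) + f = m + 2*f)
b(C) = C²
r(R) = (-4 + R)/(-4 + 7*R) (r(R) = (R + (4 + 2*(-4)))/(R + (-4 + R*6)) = (R + (4 - 8))/(R + (-4 + 6*R)) = (R - 4)/(-4 + 7*R) = (-4 + R)/(-4 + 7*R))
r(b(2))*V(-7) = ((-4 + 2²)/(-4 + 7*2²))*(-7)² = ((-4 + 4)/(-4 + 7*4))*49 = (0/(-4 + 28))*49 = (0/24)*49 = ((1/24)*0)*49 = 0*49 = 0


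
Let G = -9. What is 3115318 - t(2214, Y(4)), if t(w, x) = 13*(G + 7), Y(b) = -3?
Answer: 3115344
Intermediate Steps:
t(w, x) = -26 (t(w, x) = 13*(-9 + 7) = 13*(-2) = -26)
3115318 - t(2214, Y(4)) = 3115318 - 1*(-26) = 3115318 + 26 = 3115344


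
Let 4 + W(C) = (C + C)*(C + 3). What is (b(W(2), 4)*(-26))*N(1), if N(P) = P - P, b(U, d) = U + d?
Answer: 0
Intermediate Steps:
W(C) = -4 + 2*C*(3 + C) (W(C) = -4 + (C + C)*(C + 3) = -4 + (2*C)*(3 + C) = -4 + 2*C*(3 + C))
N(P) = 0
(b(W(2), 4)*(-26))*N(1) = (((-4 + 2*2² + 6*2) + 4)*(-26))*0 = (((-4 + 2*4 + 12) + 4)*(-26))*0 = (((-4 + 8 + 12) + 4)*(-26))*0 = ((16 + 4)*(-26))*0 = (20*(-26))*0 = -520*0 = 0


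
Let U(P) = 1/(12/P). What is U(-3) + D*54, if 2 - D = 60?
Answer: -12529/4 ≈ -3132.3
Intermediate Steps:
D = -58 (D = 2 - 1*60 = 2 - 60 = -58)
U(P) = P/12 (U(P) = 1*(P/12) = P/12)
U(-3) + D*54 = (1/12)*(-3) - 58*54 = -¼ - 3132 = -12529/4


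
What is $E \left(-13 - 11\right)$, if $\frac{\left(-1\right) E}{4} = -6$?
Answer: $-576$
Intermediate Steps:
$E = 24$ ($E = \left(-4\right) \left(-6\right) = 24$)
$E \left(-13 - 11\right) = 24 \left(-13 - 11\right) = 24 \left(-24\right) = -576$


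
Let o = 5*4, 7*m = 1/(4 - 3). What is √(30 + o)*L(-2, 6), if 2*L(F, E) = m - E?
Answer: -205*√2/14 ≈ -20.708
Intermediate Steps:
m = ⅐ (m = 1/(7*(4 - 3)) = (⅐)/1 = (⅐)*1 = ⅐ ≈ 0.14286)
o = 20
L(F, E) = 1/14 - E/2 (L(F, E) = (⅐ - E)/2 = 1/14 - E/2)
√(30 + o)*L(-2, 6) = √(30 + 20)*(1/14 - ½*6) = √50*(1/14 - 3) = (5*√2)*(-41/14) = -205*√2/14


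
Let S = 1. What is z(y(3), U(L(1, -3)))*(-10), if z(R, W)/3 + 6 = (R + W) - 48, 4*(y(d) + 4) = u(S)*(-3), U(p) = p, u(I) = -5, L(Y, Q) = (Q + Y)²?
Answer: 3015/2 ≈ 1507.5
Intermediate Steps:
y(d) = -¼ (y(d) = -4 + (-5*(-3))/4 = -4 + (¼)*15 = -4 + 15/4 = -¼)
z(R, W) = -162 + 3*R + 3*W (z(R, W) = -18 + 3*((R + W) - 48) = -18 + 3*(-48 + R + W) = -18 + (-144 + 3*R + 3*W) = -162 + 3*R + 3*W)
z(y(3), U(L(1, -3)))*(-10) = (-162 + 3*(-¼) + 3*(-3 + 1)²)*(-10) = (-162 - ¾ + 3*(-2)²)*(-10) = (-162 - ¾ + 3*4)*(-10) = (-162 - ¾ + 12)*(-10) = -603/4*(-10) = 3015/2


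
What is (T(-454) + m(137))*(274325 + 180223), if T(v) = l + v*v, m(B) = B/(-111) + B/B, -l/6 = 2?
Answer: 3466310017288/37 ≈ 9.3684e+10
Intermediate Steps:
l = -12 (l = -6*2 = -12)
m(B) = 1 - B/111 (m(B) = B*(-1/111) + 1 = -B/111 + 1 = 1 - B/111)
T(v) = -12 + v**2 (T(v) = -12 + v*v = -12 + v**2)
(T(-454) + m(137))*(274325 + 180223) = ((-12 + (-454)**2) + (1 - 1/111*137))*(274325 + 180223) = ((-12 + 206116) + (1 - 137/111))*454548 = (206104 - 26/111)*454548 = (22877518/111)*454548 = 3466310017288/37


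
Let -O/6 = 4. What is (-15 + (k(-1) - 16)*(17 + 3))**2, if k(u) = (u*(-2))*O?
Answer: 1677025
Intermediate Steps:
O = -24 (O = -6*4 = -24)
k(u) = 48*u (k(u) = (u*(-2))*(-24) = -2*u*(-24) = 48*u)
(-15 + (k(-1) - 16)*(17 + 3))**2 = (-15 + (48*(-1) - 16)*(17 + 3))**2 = (-15 + (-48 - 16)*20)**2 = (-15 - 64*20)**2 = (-15 - 1280)**2 = (-1295)**2 = 1677025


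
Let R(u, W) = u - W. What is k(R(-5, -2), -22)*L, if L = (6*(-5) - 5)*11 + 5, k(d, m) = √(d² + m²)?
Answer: -380*√493 ≈ -8437.4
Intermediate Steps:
L = -380 (L = (-30 - 5)*11 + 5 = -35*11 + 5 = -385 + 5 = -380)
k(R(-5, -2), -22)*L = √((-5 - 1*(-2))² + (-22)²)*(-380) = √((-5 + 2)² + 484)*(-380) = √((-3)² + 484)*(-380) = √(9 + 484)*(-380) = √493*(-380) = -380*√493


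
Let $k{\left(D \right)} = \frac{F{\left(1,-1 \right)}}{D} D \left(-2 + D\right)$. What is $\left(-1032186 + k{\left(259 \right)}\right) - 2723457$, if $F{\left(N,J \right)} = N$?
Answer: $-3755386$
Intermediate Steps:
$k{\left(D \right)} = -2 + D$ ($k{\left(D \right)} = 1 \frac{1}{D} D \left(-2 + D\right) = \frac{D}{D} \left(-2 + D\right) = 1 \left(-2 + D\right) = -2 + D$)
$\left(-1032186 + k{\left(259 \right)}\right) - 2723457 = \left(-1032186 + \left(-2 + 259\right)\right) - 2723457 = \left(-1032186 + 257\right) - 2723457 = -1031929 - 2723457 = -3755386$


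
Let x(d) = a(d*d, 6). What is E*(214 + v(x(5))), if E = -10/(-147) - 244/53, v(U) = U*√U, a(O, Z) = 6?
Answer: -7562332/7791 - 70676*√6/2597 ≈ -1037.3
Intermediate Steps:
x(d) = 6
v(U) = U^(3/2)
E = -35338/7791 (E = -10*(-1/147) - 244*1/53 = 10/147 - 244/53 = -35338/7791 ≈ -4.5357)
E*(214 + v(x(5))) = -35338*(214 + 6^(3/2))/7791 = -35338*(214 + 6*√6)/7791 = -7562332/7791 - 70676*√6/2597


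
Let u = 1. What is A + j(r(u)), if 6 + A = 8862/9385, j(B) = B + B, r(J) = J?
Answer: -28678/9385 ≈ -3.0557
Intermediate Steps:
j(B) = 2*B
A = -47448/9385 (A = -6 + 8862/9385 = -47448/9385 ≈ -5.0557)
A + j(r(u)) = -47448/9385 + 2*1 = -47448/9385 + 2 = -28678/9385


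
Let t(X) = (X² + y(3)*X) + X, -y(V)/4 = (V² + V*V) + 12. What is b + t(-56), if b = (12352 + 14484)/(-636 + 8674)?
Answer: 39399618/4019 ≈ 9803.3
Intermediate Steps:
b = 13418/4019 (b = 26836/8038 = 26836*(1/8038) = 13418/4019 ≈ 3.3386)
y(V) = -48 - 8*V² (y(V) = -4*((V² + V*V) + 12) = -4*((V² + V²) + 12) = -4*(2*V² + 12) = -4*(12 + 2*V²) = -48 - 8*V²)
t(X) = X² - 119*X (t(X) = (X² + (-48 - 8*3²)*X) + X = (X² + (-48 - 8*9)*X) + X = (X² + (-48 - 72)*X) + X = (X² - 120*X) + X = X² - 119*X)
b + t(-56) = 13418/4019 - 56*(-119 - 56) = 13418/4019 - 56*(-175) = 13418/4019 + 9800 = 39399618/4019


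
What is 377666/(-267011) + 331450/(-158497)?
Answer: -148359723952/42320442467 ≈ -3.5056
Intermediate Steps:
377666/(-267011) + 331450/(-158497) = 377666*(-1/267011) + 331450*(-1/158497) = -377666/267011 - 331450/158497 = -148359723952/42320442467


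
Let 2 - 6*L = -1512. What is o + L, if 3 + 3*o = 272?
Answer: 342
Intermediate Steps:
o = 269/3 (o = -1 + (⅓)*272 = -1 + 272/3 = 269/3 ≈ 89.667)
L = 757/3 (L = ⅓ - ⅙*(-1512) = ⅓ + 252 = 757/3 ≈ 252.33)
o + L = 269/3 + 757/3 = 342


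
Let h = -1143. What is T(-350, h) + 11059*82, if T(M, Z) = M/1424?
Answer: 645668481/712 ≈ 9.0684e+5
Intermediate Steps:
T(M, Z) = M/1424 (T(M, Z) = M*(1/1424) = M/1424)
T(-350, h) + 11059*82 = (1/1424)*(-350) + 11059*82 = -175/712 + 906838 = 645668481/712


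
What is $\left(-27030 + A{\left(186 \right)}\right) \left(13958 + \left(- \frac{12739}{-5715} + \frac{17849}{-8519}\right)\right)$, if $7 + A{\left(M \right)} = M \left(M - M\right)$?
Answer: $- \frac{18373450030236632}{48686085} \approx -3.7739 \cdot 10^{8}$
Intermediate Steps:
$A{\left(M \right)} = -7$ ($A{\left(M \right)} = -7 + M \left(M - M\right) = -7 + M 0 = -7 + 0 = -7$)
$\left(-27030 + A{\left(186 \right)}\right) \left(13958 + \left(- \frac{12739}{-5715} + \frac{17849}{-8519}\right)\right) = \left(-27030 - 7\right) \left(13958 + \left(- \frac{12739}{-5715} + \frac{17849}{-8519}\right)\right) = - 27037 \left(13958 + \left(\left(-12739\right) \left(- \frac{1}{5715}\right) + 17849 \left(- \frac{1}{8519}\right)\right)\right) = - 27037 \left(13958 + \left(\frac{12739}{5715} - \frac{17849}{8519}\right)\right) = - 27037 \left(13958 + \frac{6516506}{48686085}\right) = \left(-27037\right) \frac{679566890936}{48686085} = - \frac{18373450030236632}{48686085}$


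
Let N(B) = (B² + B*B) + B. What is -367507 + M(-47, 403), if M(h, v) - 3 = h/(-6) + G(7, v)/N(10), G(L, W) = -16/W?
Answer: -10367066867/28210 ≈ -3.6750e+5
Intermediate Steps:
N(B) = B + 2*B² (N(B) = (B² + B²) + B = 2*B² + B = B + 2*B²)
M(h, v) = 3 - 8/(105*v) - h/6 (M(h, v) = 3 + (h/(-6) + (-16/v)/((10*(1 + 2*10)))) = 3 + (h*(-⅙) + (-16/v)/((10*(1 + 20)))) = 3 + (-h/6 + (-16/v)/((10*21))) = 3 + (-h/6 - 16/v/210) = 3 + (-h/6 - 16/v*(1/210)) = 3 + (-h/6 - 8/(105*v)) = 3 + (-8/(105*v) - h/6) = 3 - 8/(105*v) - h/6)
-367507 + M(-47, 403) = -367507 + (3 - 8/105/403 - ⅙*(-47)) = -367507 + (3 - 8/105*1/403 + 47/6) = -367507 + (3 - 8/42315 + 47/6) = -367507 + 305603/28210 = -10367066867/28210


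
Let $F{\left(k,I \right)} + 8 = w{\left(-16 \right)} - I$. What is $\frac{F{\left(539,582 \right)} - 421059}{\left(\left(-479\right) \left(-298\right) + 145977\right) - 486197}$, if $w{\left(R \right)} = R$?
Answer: $\frac{140555}{65826} \approx 2.1353$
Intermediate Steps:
$F{\left(k,I \right)} = -24 - I$ ($F{\left(k,I \right)} = -8 - \left(16 + I\right) = -24 - I$)
$\frac{F{\left(539,582 \right)} - 421059}{\left(\left(-479\right) \left(-298\right) + 145977\right) - 486197} = \frac{\left(-24 - 582\right) - 421059}{\left(\left(-479\right) \left(-298\right) + 145977\right) - 486197} = \frac{\left(-24 - 582\right) - 421059}{\left(142742 + 145977\right) - 486197} = \frac{-606 - 421059}{288719 - 486197} = - \frac{421665}{-197478} = \left(-421665\right) \left(- \frac{1}{197478}\right) = \frac{140555}{65826}$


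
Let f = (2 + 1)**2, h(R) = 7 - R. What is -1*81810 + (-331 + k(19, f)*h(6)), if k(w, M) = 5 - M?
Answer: -82145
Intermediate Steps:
f = 9 (f = 3**2 = 9)
-1*81810 + (-331 + k(19, f)*h(6)) = -1*81810 + (-331 + (5 - 1*9)*(7 - 1*6)) = -81810 + (-331 + (5 - 9)*(7 - 6)) = -81810 + (-331 - 4*1) = -81810 + (-331 - 4) = -81810 - 335 = -82145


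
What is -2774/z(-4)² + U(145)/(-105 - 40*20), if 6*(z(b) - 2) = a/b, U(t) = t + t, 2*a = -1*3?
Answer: -128599226/197109 ≈ -652.43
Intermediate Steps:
a = -3/2 (a = (-1*3)/2 = (½)*(-3) = -3/2 ≈ -1.5000)
U(t) = 2*t
z(b) = 2 - 1/(4*b) (z(b) = 2 + (-3/(2*b))/6 = 2 - 1/(4*b))
-2774/z(-4)² + U(145)/(-105 - 40*20) = -2774/(2 - ¼/(-4))² + (2*145)/(-105 - 40*20) = -2774/(2 - ¼*(-¼))² + 290/(-105 - 800) = -2774/(2 + 1/16)² + 290/(-905) = -2774/((33/16)²) + 290*(-1/905) = -2774/1089/256 - 58/181 = -2774*256/1089 - 58/181 = -710144/1089 - 58/181 = -128599226/197109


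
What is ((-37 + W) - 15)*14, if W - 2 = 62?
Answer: 168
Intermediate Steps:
W = 64 (W = 2 + 62 = 64)
((-37 + W) - 15)*14 = ((-37 + 64) - 15)*14 = (27 - 15)*14 = 12*14 = 168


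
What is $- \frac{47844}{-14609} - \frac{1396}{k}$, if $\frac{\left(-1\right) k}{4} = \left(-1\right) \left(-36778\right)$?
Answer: $\frac{252100739}{76755686} \approx 3.2845$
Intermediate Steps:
$k = -147112$ ($k = - 4 \left(\left(-1\right) \left(-36778\right)\right) = \left(-4\right) 36778 = -147112$)
$- \frac{47844}{-14609} - \frac{1396}{k} = - \frac{47844}{-14609} - \frac{1396}{-147112} = \left(-47844\right) \left(- \frac{1}{14609}\right) - - \frac{349}{36778} = \frac{47844}{14609} + \frac{349}{36778} = \frac{252100739}{76755686}$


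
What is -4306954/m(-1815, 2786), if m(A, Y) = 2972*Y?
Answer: -2153477/4139996 ≈ -0.52016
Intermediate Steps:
-4306954/m(-1815, 2786) = -4306954/(2972*2786) = -4306954/8279992 = -4306954*1/8279992 = -2153477/4139996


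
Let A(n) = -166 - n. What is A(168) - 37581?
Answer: -37915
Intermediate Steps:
A(168) - 37581 = (-166 - 1*168) - 37581 = (-166 - 168) - 37581 = -334 - 37581 = -37915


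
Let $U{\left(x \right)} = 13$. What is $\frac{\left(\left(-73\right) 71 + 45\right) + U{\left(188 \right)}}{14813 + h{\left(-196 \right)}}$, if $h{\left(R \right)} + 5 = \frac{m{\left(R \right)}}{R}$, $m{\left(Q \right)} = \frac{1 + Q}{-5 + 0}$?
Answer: $- \frac{1004500}{2902329} \approx -0.3461$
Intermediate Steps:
$m{\left(Q \right)} = - \frac{1}{5} - \frac{Q}{5}$ ($m{\left(Q \right)} = \frac{1 + Q}{-5} = \left(1 + Q\right) \left(- \frac{1}{5}\right) = - \frac{1}{5} - \frac{Q}{5}$)
$h{\left(R \right)} = -5 + \frac{- \frac{1}{5} - \frac{R}{5}}{R}$
$\frac{\left(\left(-73\right) 71 + 45\right) + U{\left(188 \right)}}{14813 + h{\left(-196 \right)}} = \frac{\left(\left(-73\right) 71 + 45\right) + 13}{14813 + \frac{-1 - -5096}{5 \left(-196\right)}} = \frac{\left(-5183 + 45\right) + 13}{14813 + \frac{1}{5} \left(- \frac{1}{196}\right) \left(-1 + 5096\right)} = \frac{-5138 + 13}{14813 + \frac{1}{5} \left(- \frac{1}{196}\right) 5095} = - \frac{5125}{14813 - \frac{1019}{196}} = - \frac{5125}{\frac{2902329}{196}} = \left(-5125\right) \frac{196}{2902329} = - \frac{1004500}{2902329}$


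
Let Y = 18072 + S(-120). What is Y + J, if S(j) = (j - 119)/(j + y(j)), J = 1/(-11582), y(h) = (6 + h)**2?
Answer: 1347535771465/74564916 ≈ 18072.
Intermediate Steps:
J = -1/11582 ≈ -8.6341e-5
S(j) = (-119 + j)/(j + (6 + j)**2) (S(j) = (j - 119)/(j + (6 + j)**2) = (-119 + j)/(j + (6 + j)**2))
Y = 232694833/12876 (Y = 18072 + (-119 - 120)/(-120 + (6 - 120)**2) = 18072 - 239/(-120 + (-114)**2) = 18072 - 239/(-120 + 12996) = 18072 - 239/12876 = 232694833/12876 ≈ 18072.)
Y + J = 232694833/12876 - 1/11582 = 1347535771465/74564916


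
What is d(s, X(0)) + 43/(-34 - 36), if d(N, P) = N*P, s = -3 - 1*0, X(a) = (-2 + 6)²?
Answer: -3403/70 ≈ -48.614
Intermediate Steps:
X(a) = 16 (X(a) = 4² = 16)
s = -3 (s = -3 + 0 = -3)
d(s, X(0)) + 43/(-34 - 36) = -3*16 + 43/(-34 - 36) = -48 + 43/(-70) = -48 - 1/70*43 = -48 - 43/70 = -3403/70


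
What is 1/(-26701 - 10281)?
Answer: -1/36982 ≈ -2.7040e-5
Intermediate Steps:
1/(-26701 - 10281) = 1/(-36982) = -1/36982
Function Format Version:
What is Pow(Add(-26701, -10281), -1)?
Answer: Rational(-1, 36982) ≈ -2.7040e-5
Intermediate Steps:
Pow(Add(-26701, -10281), -1) = Pow(-36982, -1) = Rational(-1, 36982)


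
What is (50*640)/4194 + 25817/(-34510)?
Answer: 498021751/72367470 ≈ 6.8818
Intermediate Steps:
(50*640)/4194 + 25817/(-34510) = 32000*(1/4194) + 25817*(-1/34510) = 16000/2097 - 25817/34510 = 498021751/72367470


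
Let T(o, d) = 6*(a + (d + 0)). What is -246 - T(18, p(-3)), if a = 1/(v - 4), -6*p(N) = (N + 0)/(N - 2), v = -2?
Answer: -1222/5 ≈ -244.40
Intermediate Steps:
p(N) = -N/(6*(-2 + N)) (p(N) = -(N + 0)/(6*(N - 2)) = -N/(6*(-2 + N)))
a = -1/6 (a = 1/(-2 - 4) = 1/(-6) = -1/6 ≈ -0.16667)
T(o, d) = -1 + 6*d (T(o, d) = 6*(-1/6 + (d + 0)) = 6*(-1/6 + d) = -1 + 6*d)
-246 - T(18, p(-3)) = -246 - (-1 + 6*(-1*(-3)/(-12 + 6*(-3)))) = -246 - (-1 + 6*(-1*(-3)/(-12 - 18))) = -246 - (-1 + 6*(-1*(-3)/(-30))) = -246 - (-1 + 6*(-1*(-3)*(-1/30))) = -246 - (-1 + 6*(-1/10)) = -246 - (-1 - 3/5) = -246 - 1*(-8/5) = -246 + 8/5 = -1222/5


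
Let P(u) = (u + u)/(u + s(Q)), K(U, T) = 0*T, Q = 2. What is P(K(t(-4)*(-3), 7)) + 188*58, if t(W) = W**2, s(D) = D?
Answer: 10904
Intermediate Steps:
K(U, T) = 0
P(u) = 2*u/(2 + u) (P(u) = (u + u)/(u + 2) = (2*u)/(2 + u) = 2*u/(2 + u))
P(K(t(-4)*(-3), 7)) + 188*58 = 2*0/(2 + 0) + 188*58 = 2*0/2 + 10904 = 2*0*(1/2) + 10904 = 0 + 10904 = 10904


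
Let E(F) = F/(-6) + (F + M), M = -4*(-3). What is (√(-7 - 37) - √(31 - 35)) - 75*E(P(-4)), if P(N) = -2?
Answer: -775 - 2*I + 2*I*√11 ≈ -775.0 + 4.6332*I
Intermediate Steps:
M = 12
E(F) = 12 + 5*F/6 (E(F) = F/(-6) + (F + 12) = F*(-⅙) + (12 + F) = -F/6 + (12 + F) = 12 + 5*F/6)
(√(-7 - 37) - √(31 - 35)) - 75*E(P(-4)) = (√(-7 - 37) - √(31 - 35)) - 75*(12 + (⅚)*(-2)) = (√(-44) - √(-4)) - 75*(12 - 5/3) = (2*I*√11 - 2*I) - 75*31/3 = (2*I*√11 - 2*I) - 775 = (-2*I + 2*I*√11) - 775 = -775 - 2*I + 2*I*√11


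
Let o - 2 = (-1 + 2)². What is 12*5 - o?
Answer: 57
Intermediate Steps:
o = 3 (o = 2 + (-1 + 2)² = 2 + 1² = 2 + 1 = 3)
12*5 - o = 12*5 - 1*3 = 60 - 3 = 57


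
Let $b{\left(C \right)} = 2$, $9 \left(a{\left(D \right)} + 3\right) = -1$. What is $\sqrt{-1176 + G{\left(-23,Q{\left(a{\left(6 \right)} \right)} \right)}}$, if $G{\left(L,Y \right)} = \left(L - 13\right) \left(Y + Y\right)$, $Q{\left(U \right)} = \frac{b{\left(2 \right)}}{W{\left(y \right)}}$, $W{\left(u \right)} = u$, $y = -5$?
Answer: $\frac{2 i \sqrt{7170}}{5} \approx 33.87 i$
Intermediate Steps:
$a{\left(D \right)} = - \frac{28}{9}$ ($a{\left(D \right)} = -3 + \frac{1}{9} \left(-1\right) = -3 - \frac{1}{9} = - \frac{28}{9}$)
$Q{\left(U \right)} = - \frac{2}{5}$ ($Q{\left(U \right)} = \frac{2}{-5} = 2 \left(- \frac{1}{5}\right) = - \frac{2}{5}$)
$G{\left(L,Y \right)} = 2 Y \left(-13 + L\right)$ ($G{\left(L,Y \right)} = \left(-13 + L\right) 2 Y = 2 Y \left(-13 + L\right)$)
$\sqrt{-1176 + G{\left(-23,Q{\left(a{\left(6 \right)} \right)} \right)}} = \sqrt{-1176 + 2 \left(- \frac{2}{5}\right) \left(-13 - 23\right)} = \sqrt{-1176 + 2 \left(- \frac{2}{5}\right) \left(-36\right)} = \sqrt{-1176 + \frac{144}{5}} = \sqrt{- \frac{5736}{5}} = \frac{2 i \sqrt{7170}}{5}$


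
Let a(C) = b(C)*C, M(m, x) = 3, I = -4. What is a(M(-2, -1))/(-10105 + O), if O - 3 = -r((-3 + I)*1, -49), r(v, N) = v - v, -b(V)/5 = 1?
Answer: 15/10102 ≈ 0.0014849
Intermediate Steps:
b(V) = -5 (b(V) = -5*1 = -5)
r(v, N) = 0
a(C) = -5*C
O = 3 (O = 3 - 1*0 = 3 + 0 = 3)
a(M(-2, -1))/(-10105 + O) = (-5*3)/(-10105 + 3) = -15/(-10102) = -15*(-1/10102) = 15/10102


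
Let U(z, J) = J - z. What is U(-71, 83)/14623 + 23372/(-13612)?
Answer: -12131161/7108867 ≈ -1.7065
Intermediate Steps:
U(-71, 83)/14623 + 23372/(-13612) = (83 - 1*(-71))/14623 + 23372/(-13612) = (83 + 71)*(1/14623) + 23372*(-1/13612) = 154*(1/14623) - 5843/3403 = 22/2089 - 5843/3403 = -12131161/7108867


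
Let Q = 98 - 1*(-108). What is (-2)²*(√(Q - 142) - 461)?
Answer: -1812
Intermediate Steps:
Q = 206 (Q = 98 + 108 = 206)
(-2)²*(√(Q - 142) - 461) = (-2)²*(√(206 - 142) - 461) = 4*(√64 - 461) = 4*(8 - 461) = 4*(-453) = -1812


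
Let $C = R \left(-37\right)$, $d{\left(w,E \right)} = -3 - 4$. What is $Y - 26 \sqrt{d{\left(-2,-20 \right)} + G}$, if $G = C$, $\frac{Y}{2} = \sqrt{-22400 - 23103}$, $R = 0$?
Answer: $2 i \left(\sqrt{45503} - 13 \sqrt{7}\right) \approx 357.84 i$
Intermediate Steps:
$Y = 2 i \sqrt{45503}$ ($Y = 2 \sqrt{-22400 - 23103} = 2 \sqrt{-45503} = 2 i \sqrt{45503} \approx 426.63 i$)
$d{\left(w,E \right)} = -7$
$C = 0$ ($C = 0 \left(-37\right) = 0$)
$G = 0$
$Y - 26 \sqrt{d{\left(-2,-20 \right)} + G} = 2 i \sqrt{45503} - 26 \sqrt{-7 + 0} = 2 i \sqrt{45503} - 26 \sqrt{-7} = 2 i \sqrt{45503} - 26 i \sqrt{7} = - 26 i \sqrt{7} + 2 i \sqrt{45503}$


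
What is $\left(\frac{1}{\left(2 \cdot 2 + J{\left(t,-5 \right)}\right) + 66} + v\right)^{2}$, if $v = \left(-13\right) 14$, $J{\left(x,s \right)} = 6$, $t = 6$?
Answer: $\frac{191296561}{5776} \approx 33119.0$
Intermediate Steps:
$v = -182$
$\left(\frac{1}{\left(2 \cdot 2 + J{\left(t,-5 \right)}\right) + 66} + v\right)^{2} = \left(\frac{1}{\left(2 \cdot 2 + 6\right) + 66} - 182\right)^{2} = \left(\frac{1}{\left(4 + 6\right) + 66} - 182\right)^{2} = \left(\frac{1}{10 + 66} - 182\right)^{2} = \left(\frac{1}{76} - 182\right)^{2} = \left(- \frac{13831}{76}\right)^{2} = \frac{191296561}{5776}$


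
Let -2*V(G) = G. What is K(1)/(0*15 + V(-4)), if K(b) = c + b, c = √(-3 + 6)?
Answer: ½ + √3/2 ≈ 1.3660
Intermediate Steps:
V(G) = -G/2
c = √3 ≈ 1.7320
K(b) = b + √3 (K(b) = √3 + b = b + √3)
K(1)/(0*15 + V(-4)) = (1 + √3)/(0*15 - ½*(-4)) = (1 + √3)/(0 + 2) = (1 + √3)/2 = ½ + √3/2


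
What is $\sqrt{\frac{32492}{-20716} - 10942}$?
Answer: $\frac{i \sqrt{293528841639}}{5179} \approx 104.61 i$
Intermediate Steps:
$\sqrt{\frac{32492}{-20716} - 10942} = \sqrt{32492 \left(- \frac{1}{20716}\right) - 10942} = \sqrt{- \frac{8123}{5179} - 10942} = \sqrt{- \frac{56676741}{5179}} = \frac{i \sqrt{293528841639}}{5179}$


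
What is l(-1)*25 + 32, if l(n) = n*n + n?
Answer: 32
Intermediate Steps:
l(n) = n + n² (l(n) = n² + n = n + n²)
l(-1)*25 + 32 = -(1 - 1)*25 + 32 = -1*0*25 + 32 = 0*25 + 32 = 0 + 32 = 32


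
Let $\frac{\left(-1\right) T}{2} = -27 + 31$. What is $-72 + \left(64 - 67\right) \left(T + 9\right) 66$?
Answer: $-270$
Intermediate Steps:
$T = -8$ ($T = - 2 \left(-27 + 31\right) = \left(-2\right) 4 = -8$)
$-72 + \left(64 - 67\right) \left(T + 9\right) 66 = -72 + \left(64 - 67\right) \left(-8 + 9\right) 66 = -72 + \left(-3\right) 1 \cdot 66 = -72 - 198 = -270$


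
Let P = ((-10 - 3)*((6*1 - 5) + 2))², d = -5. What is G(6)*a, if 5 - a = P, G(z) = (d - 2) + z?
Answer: 1516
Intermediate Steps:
G(z) = -7 + z (G(z) = (-5 - 2) + z = -7 + z)
P = 1521 (P = (-13*((6 - 5) + 2))² = (-13*(1 + 2))² = (-13*3)² = (-39)² = 1521)
a = -1516 (a = 5 - 1*1521 = 5 - 1521 = -1516)
G(6)*a = (-7 + 6)*(-1516) = -1*(-1516) = 1516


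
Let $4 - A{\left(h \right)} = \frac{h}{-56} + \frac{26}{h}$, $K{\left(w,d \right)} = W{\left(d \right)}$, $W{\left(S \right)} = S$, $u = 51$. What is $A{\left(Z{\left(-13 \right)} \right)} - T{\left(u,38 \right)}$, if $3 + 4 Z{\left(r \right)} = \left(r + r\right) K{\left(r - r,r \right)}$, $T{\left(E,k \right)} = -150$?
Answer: $\frac{11645089}{75040} \approx 155.19$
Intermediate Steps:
$K{\left(w,d \right)} = d$
$Z{\left(r \right)} = - \frac{3}{4} + \frac{r^{2}}{2}$ ($Z{\left(r \right)} = - \frac{3}{4} + \frac{\left(r + r\right) r}{4} = - \frac{3}{4} + \frac{2 r r}{4} = - \frac{3}{4} + \frac{2 r^{2}}{4} = - \frac{3}{4} + \frac{r^{2}}{2}$)
$A{\left(h \right)} = 4 - \frac{26}{h} + \frac{h}{56}$ ($A{\left(h \right)} = 4 - \left(\frac{h}{-56} + \frac{26}{h}\right) = 4 - \left(h \left(- \frac{1}{56}\right) + \frac{26}{h}\right) = 4 - \left(- \frac{h}{56} + \frac{26}{h}\right) = 4 - \left(\frac{26}{h} - \frac{h}{56}\right) = 4 + \left(- \frac{26}{h} + \frac{h}{56}\right) = 4 - \frac{26}{h} + \frac{h}{56}$)
$A{\left(Z{\left(-13 \right)} \right)} - T{\left(u,38 \right)} = \left(4 - \frac{26}{- \frac{3}{4} + \frac{\left(-13\right)^{2}}{2}} + \frac{- \frac{3}{4} + \frac{\left(-13\right)^{2}}{2}}{56}\right) - -150 = \left(4 - \frac{26}{- \frac{3}{4} + \frac{1}{2} \cdot 169} + \frac{- \frac{3}{4} + \frac{1}{2} \cdot 169}{56}\right) + 150 = \left(4 - \frac{26}{- \frac{3}{4} + \frac{169}{2}} + \frac{- \frac{3}{4} + \frac{169}{2}}{56}\right) + 150 = \left(4 - \frac{26}{\frac{335}{4}} + \frac{1}{56} \cdot \frac{335}{4}\right) + 150 = \left(4 - \frac{104}{335} + \frac{335}{224}\right) + 150 = \frac{389089}{75040} + 150 = \frac{11645089}{75040}$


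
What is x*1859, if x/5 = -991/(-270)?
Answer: 1842269/54 ≈ 34116.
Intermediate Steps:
x = 991/54 (x = 5*(-991/(-270)) = 5*(-991*(-1/270)) = 5*(991/270) = 991/54 ≈ 18.352)
x*1859 = (991/54)*1859 = 1842269/54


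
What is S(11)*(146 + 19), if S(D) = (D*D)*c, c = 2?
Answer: 39930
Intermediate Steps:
S(D) = 2*D**2 (S(D) = (D*D)*2 = D**2*2 = 2*D**2)
S(11)*(146 + 19) = (2*11**2)*(146 + 19) = (2*121)*165 = 242*165 = 39930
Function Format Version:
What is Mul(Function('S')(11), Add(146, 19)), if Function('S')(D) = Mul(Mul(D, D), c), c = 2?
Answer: 39930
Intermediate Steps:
Function('S')(D) = Mul(2, Pow(D, 2)) (Function('S')(D) = Mul(Mul(D, D), 2) = Mul(Pow(D, 2), 2) = Mul(2, Pow(D, 2)))
Mul(Function('S')(11), Add(146, 19)) = Mul(Mul(2, Pow(11, 2)), Add(146, 19)) = Mul(Mul(2, 121), 165) = Mul(242, 165) = 39930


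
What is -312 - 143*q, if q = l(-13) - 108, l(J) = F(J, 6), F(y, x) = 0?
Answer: 15132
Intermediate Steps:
l(J) = 0
q = -108 (q = 0 - 108 = -108)
-312 - 143*q = -312 - 143*(-108) = -312 + 15444 = 15132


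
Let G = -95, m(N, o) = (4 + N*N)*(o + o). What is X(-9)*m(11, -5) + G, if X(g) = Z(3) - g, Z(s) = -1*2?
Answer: -8845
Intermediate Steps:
m(N, o) = 2*o*(4 + N**2) (m(N, o) = (4 + N**2)*(2*o) = 2*o*(4 + N**2))
Z(s) = -2
X(g) = -2 - g
X(-9)*m(11, -5) + G = (-2 - 1*(-9))*(2*(-5)*(4 + 11**2)) - 95 = (-2 + 9)*(2*(-5)*(4 + 121)) - 95 = 7*(2*(-5)*125) - 95 = 7*(-1250) - 95 = -8750 - 95 = -8845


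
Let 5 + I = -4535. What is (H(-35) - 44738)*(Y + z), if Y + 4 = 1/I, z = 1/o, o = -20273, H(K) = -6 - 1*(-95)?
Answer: 1494452739087/8367220 ≈ 1.7861e+5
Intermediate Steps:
H(K) = 89 (H(K) = -6 + 95 = 89)
I = -4540 (I = -5 - 4535 = -4540)
z = -1/20273 (z = 1/(-20273) = -1/20273 ≈ -4.9327e-5)
Y = -18161/4540 (Y = -4 + 1/(-4540) = -4 - 1/4540 = -18161/4540 ≈ -4.0002)
(H(-35) - 44738)*(Y + z) = (89 - 44738)*(-18161/4540 - 1/20273) = -44649*(-368182493/92039420) = 1494452739087/8367220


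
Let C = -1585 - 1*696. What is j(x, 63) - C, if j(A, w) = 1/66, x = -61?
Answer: 150547/66 ≈ 2281.0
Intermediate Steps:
j(A, w) = 1/66
C = -2281 (C = -1585 - 696 = -2281)
j(x, 63) - C = 1/66 - 1*(-2281) = 1/66 + 2281 = 150547/66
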